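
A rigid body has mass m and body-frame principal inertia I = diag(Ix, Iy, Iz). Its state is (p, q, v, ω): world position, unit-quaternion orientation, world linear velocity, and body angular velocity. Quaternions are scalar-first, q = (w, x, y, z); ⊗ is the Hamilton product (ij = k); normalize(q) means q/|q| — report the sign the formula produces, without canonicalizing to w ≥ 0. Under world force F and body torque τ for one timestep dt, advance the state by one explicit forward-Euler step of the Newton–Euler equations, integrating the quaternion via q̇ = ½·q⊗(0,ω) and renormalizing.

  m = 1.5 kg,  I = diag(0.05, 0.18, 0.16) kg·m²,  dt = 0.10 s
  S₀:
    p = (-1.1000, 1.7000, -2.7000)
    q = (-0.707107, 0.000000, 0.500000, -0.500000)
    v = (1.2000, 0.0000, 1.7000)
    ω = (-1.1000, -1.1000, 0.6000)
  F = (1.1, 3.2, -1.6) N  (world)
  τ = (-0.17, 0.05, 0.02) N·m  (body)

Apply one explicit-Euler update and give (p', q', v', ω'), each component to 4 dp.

p' = (-0.9800, 1.7000, -2.5300)
q' = (-0.6623, 0.0263, 0.5644, -0.4920)
v' = (1.2733, 0.2133, 1.5933)
ω' = (-1.4664, -1.1126, 0.5142)

p' = p + v·dt = (-0.9800, 1.7000, -2.5300)
v + (F/m)dt = (1.2733, 0.2133, 1.5933)
ω×(Iω) gyroscopic = (0.0132, 0.0726, 0.1573)
α = I⁻¹(τ − ω×Iω) = (-3.6640, -0.1256, -0.8581)
new body rate ω' = (-1.4664, -1.1126, 0.5142)
q⊗(0,ω) = (0.8500000, 0.5278177, 1.3278177, 0.1257358)
q + ½dt·q⊗(0,ω), renormalized = (-0.6623, 0.0263, 0.5644, -0.4920)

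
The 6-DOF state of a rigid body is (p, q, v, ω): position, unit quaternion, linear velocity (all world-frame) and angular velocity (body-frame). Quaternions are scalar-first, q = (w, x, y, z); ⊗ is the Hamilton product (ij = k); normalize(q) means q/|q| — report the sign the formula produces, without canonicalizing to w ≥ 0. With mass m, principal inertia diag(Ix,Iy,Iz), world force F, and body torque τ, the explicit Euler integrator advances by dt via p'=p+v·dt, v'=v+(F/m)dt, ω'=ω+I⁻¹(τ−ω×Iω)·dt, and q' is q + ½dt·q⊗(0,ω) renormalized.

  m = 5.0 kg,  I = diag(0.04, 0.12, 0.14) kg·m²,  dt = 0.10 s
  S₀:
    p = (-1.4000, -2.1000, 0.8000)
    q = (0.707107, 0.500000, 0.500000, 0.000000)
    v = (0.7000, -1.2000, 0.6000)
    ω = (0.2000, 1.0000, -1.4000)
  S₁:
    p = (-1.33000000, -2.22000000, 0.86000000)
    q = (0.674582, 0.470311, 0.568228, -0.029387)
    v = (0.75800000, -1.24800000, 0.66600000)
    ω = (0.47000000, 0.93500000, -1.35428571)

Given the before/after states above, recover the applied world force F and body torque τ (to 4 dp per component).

rate change Δω = (0.27000000, -0.06500000, 0.04571429)
τ = I·(Δω/dt) + ω₀×(Iω₀) = (0.0800, -0.0500, 0.0800)
velocity change Δv = (0.05800000, -0.04800000, 0.06600000)
F = m·Δv/dt = (2.9000, -2.4000, 3.3000)

F = (2.9000, -2.4000, 3.3000)
τ = (0.0800, -0.0500, 0.0800)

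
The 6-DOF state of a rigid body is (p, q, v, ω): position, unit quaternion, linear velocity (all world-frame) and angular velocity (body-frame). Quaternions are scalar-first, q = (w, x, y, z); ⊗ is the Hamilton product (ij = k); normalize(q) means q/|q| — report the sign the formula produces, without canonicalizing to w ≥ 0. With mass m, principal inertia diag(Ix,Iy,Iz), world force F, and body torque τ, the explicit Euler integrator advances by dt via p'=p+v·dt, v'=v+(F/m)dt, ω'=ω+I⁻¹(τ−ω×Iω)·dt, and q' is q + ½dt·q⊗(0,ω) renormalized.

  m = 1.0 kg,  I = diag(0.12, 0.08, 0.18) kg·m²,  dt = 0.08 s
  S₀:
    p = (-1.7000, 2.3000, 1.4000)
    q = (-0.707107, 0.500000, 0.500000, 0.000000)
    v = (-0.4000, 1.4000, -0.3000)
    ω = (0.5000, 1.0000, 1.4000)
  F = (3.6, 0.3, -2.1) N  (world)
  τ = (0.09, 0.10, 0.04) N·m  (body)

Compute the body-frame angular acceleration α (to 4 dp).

ω×(Iω) gyroscopic = (0.1400, -0.0420, -0.0200)
(τ − ω×Iω)/I = (-0.4167, 1.7750, 0.3333)

α = (-0.4167, 1.7750, 0.3333)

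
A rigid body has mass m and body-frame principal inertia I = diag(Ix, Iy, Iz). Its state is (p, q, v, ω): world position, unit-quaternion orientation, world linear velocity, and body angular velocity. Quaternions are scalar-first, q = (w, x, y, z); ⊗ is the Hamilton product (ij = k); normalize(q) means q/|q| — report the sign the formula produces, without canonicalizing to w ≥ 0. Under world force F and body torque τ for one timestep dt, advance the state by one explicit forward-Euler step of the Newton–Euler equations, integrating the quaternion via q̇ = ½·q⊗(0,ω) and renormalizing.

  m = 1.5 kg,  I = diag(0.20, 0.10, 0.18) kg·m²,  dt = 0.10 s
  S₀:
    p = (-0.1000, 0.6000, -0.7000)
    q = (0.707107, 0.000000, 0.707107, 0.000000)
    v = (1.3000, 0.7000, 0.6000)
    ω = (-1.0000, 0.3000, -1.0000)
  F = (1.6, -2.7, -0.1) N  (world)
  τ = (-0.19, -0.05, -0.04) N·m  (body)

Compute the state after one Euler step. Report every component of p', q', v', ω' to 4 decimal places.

p' = (0.0300, 0.6700, -0.6400)
q' = (0.6947, -0.0705, 0.7158, 0.0000)
v' = (1.4067, 0.5200, 0.5933)
ω' = (-1.0830, 0.2300, -1.0389)

α = I⁻¹(τ − ω×Iω) = (-0.8300, -0.7000, -0.3889)
ω + α·dt = (-1.0830, 0.2300, -1.0389)
q⊗(0,ω) = (-0.2121321, -1.4142140, 0.2121321, 0.0000000)
q + ½dt·q⊗(0,ω), renormalized = (0.6947, -0.0705, 0.7158, 0.0000)
new position p' = (0.0300, 0.6700, -0.6400)
new velocity v' = (1.4067, 0.5200, 0.5933)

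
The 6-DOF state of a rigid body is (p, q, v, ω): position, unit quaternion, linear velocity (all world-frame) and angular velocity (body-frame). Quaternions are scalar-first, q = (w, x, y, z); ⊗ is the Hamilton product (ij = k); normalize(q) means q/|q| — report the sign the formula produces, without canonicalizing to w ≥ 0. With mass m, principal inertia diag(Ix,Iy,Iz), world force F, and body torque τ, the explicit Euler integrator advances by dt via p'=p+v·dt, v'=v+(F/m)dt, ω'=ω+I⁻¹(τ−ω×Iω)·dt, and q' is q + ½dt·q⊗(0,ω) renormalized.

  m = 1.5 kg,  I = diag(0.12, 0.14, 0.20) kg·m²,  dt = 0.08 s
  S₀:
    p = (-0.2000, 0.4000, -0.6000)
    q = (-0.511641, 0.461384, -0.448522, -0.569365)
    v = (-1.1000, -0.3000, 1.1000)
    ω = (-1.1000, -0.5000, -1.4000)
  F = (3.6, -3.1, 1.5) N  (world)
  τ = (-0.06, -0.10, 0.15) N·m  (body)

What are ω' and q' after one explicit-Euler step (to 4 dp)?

angular accel α = (-0.8500, 0.1657, 0.6950)
new body rate ω' = (-1.1680, -0.4867, -1.3444)
Hamilton product q⊗(0,ω) = (-0.5138496, 0.9060534, 1.5280596, -0.0077688)
updated quaternion q' = (-0.5307, 0.4963, -0.3863, -0.5681)

ω' = (-1.1680, -0.4867, -1.3444)
q' = (-0.5307, 0.4963, -0.3863, -0.5681)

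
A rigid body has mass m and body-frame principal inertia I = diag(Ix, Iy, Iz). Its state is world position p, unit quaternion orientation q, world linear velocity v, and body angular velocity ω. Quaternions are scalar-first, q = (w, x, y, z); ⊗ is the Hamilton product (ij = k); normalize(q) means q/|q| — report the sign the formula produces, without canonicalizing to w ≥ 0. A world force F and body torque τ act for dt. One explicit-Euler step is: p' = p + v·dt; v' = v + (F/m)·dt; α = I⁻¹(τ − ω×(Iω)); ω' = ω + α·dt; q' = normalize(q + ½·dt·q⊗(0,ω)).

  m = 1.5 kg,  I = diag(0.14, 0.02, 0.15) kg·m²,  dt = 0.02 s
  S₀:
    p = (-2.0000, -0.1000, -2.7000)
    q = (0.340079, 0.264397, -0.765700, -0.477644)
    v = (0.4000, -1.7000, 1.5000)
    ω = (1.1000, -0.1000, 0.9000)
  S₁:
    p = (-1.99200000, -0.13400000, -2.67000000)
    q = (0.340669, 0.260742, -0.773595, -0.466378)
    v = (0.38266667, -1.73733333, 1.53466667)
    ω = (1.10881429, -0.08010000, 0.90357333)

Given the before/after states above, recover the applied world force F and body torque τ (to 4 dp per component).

ω₁ − ω₀ = (0.00881429, 0.01990000, 0.00357333)
I·α + gyro = (0.0500, 0.0100, 0.0400)
v₁ − v₀ = (-0.01733333, -0.03733333, 0.03466667)
m·(v₁−v₀)/dt = (-1.3000, -2.8000, 2.6000)

F = (-1.3000, -2.8000, 2.6000)
τ = (0.0500, 0.0100, 0.0400)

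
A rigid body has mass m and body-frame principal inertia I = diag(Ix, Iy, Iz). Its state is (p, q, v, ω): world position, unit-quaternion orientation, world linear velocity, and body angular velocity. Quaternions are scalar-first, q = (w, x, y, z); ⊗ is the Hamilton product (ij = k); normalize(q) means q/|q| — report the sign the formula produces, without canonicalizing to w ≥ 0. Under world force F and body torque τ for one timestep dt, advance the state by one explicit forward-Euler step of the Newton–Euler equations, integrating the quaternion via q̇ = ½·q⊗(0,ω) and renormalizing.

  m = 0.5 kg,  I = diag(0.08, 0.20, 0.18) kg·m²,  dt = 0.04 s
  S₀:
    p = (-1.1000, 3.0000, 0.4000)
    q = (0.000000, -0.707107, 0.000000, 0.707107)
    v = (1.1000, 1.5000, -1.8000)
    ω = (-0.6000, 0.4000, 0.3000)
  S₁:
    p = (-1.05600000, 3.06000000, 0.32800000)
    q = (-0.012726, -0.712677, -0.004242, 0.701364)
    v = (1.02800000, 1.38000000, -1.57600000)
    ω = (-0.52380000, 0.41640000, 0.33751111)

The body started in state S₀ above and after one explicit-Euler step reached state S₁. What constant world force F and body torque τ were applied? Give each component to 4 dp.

Δv = v₁−v₀ = (-0.07200000, -0.12000000, 0.22400000)
m·(v₁−v₀)/dt = (-0.9000, -1.5000, 2.8000)
rate change Δω = (0.07620000, 0.01640000, 0.03751111)
ω₀×(Iω₀) = (-0.0024, 0.0180, -0.0288)
I·α + gyro = (0.1500, 0.1000, 0.1400)

F = (-0.9000, -1.5000, 2.8000)
τ = (0.1500, 0.1000, 0.1400)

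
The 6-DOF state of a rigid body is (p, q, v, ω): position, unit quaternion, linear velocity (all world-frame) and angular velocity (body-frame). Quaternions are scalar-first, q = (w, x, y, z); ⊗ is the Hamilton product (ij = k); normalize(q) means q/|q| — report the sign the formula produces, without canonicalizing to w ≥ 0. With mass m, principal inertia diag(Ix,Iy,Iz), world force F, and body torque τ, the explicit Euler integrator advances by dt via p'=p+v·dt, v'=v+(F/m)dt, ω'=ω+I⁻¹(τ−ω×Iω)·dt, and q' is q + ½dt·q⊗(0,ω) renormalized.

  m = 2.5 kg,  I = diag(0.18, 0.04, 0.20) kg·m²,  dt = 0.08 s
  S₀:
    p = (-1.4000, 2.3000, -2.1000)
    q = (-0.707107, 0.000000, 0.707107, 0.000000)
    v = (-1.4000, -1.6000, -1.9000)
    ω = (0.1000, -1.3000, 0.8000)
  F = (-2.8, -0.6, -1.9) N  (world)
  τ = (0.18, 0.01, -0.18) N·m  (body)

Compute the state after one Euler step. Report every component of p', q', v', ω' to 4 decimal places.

p' = (-1.5120, 2.1720, -2.2520)
q' = (-0.6691, 0.0198, 0.7425, -0.0254)
v' = (-1.4896, -1.6192, -1.9608)
ω' = (0.2540, -1.2768, 0.7207)

a = F/m = (-1.1200, -0.2400, -0.7600)
p' = p + v·dt = (-1.5120, 2.1720, -2.2520)
v' = v + a·dt = (-1.4896, -1.6192, -1.9608)
precession coupling ω×(Iω) = (-0.1664, -0.0016, 0.0182)
angular accel α = (1.9244, 0.2900, -0.9910)
new body rate ω' = (0.2540, -1.2768, 0.7207)
Hamilton product q⊗(0,ω) = (0.9192391, 0.4949749, 0.9192391, -0.6363963)
q' = normalize(q + ½dt·q⊗(0,ω)) = (-0.6691, 0.0198, 0.7425, -0.0254)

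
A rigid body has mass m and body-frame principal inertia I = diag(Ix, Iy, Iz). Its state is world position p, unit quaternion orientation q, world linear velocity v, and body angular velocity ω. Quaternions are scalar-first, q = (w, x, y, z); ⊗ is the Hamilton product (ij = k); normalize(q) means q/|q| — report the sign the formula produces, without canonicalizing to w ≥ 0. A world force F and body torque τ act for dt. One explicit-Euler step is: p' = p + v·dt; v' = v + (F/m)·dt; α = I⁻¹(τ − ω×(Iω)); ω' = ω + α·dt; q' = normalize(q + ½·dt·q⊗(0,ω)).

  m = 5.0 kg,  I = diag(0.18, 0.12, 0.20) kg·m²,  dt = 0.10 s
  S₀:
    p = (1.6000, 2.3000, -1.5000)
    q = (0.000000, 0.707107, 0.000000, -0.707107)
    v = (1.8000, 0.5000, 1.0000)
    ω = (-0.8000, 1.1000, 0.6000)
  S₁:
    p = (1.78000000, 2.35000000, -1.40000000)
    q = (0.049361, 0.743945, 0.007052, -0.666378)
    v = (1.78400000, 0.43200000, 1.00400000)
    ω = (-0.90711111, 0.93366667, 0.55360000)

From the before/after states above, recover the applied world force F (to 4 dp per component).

F = (-0.8000, -3.4000, 0.2000)

v₁ − v₀ = (-0.01600000, -0.06800000, 0.00400000)
m·(v₁−v₀)/dt = (-0.8000, -3.4000, 0.2000)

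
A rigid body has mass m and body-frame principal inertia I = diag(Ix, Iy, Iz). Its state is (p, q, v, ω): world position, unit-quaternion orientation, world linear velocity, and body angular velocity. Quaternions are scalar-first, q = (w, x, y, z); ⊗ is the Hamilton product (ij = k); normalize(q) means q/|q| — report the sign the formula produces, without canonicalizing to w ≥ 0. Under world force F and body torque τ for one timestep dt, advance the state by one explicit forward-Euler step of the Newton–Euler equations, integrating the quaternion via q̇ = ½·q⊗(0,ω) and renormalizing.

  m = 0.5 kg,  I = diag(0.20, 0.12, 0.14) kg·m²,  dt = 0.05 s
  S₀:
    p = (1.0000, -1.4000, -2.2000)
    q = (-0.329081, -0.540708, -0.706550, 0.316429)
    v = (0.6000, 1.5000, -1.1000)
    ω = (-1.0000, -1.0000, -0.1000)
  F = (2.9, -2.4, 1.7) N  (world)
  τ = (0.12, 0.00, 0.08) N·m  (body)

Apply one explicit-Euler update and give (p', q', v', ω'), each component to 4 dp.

p' = (1.0300, -1.3250, -2.2550)
q' = (-0.3592, -0.5225, -0.7071, 0.3129)
v' = (0.8900, 1.2600, -0.9300)
ω' = (-0.9705, -1.0025, -0.0429)

angular accel α = (0.5900, -0.0500, 1.1429)
new body rate ω' = (-0.9705, -1.0025, -0.0429)
Hamilton product q⊗(0,ω) = (-1.2156151, 0.7161650, -0.0414188, -0.1329339)
updated quaternion q' = (-0.3592, -0.5225, -0.7071, 0.3129)
new position p' = (1.0300, -1.3250, -2.2550)
new velocity v' = (0.8900, 1.2600, -0.9300)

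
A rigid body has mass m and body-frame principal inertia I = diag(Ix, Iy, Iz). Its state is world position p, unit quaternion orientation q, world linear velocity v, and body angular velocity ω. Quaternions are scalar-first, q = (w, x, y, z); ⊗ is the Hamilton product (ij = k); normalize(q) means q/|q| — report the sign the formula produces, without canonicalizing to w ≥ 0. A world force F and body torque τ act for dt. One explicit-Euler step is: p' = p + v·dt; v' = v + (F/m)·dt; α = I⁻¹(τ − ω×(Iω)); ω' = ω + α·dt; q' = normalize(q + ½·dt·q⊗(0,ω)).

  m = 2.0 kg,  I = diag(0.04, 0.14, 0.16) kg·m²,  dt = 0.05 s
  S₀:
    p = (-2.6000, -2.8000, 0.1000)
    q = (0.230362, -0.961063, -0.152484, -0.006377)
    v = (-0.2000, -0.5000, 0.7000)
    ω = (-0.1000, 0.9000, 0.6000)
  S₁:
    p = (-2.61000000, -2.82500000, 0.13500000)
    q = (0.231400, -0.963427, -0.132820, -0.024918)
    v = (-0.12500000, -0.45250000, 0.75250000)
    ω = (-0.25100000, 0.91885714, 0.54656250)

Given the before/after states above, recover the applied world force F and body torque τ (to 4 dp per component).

ω₁ − ω₀ = (-0.15100000, 0.01885714, -0.05343750)
gyro term ω₀×Iω₀ = (0.0108, 0.0072, -0.0090)
I·α + gyro = (-0.1100, 0.0600, -0.1800)
Δv = v₁−v₀ = (0.07500000, 0.04750000, 0.05250000)
applied force F = (3.0000, 1.9000, 2.1000)

F = (3.0000, 1.9000, 2.1000)
τ = (-0.1100, 0.0600, -0.1800)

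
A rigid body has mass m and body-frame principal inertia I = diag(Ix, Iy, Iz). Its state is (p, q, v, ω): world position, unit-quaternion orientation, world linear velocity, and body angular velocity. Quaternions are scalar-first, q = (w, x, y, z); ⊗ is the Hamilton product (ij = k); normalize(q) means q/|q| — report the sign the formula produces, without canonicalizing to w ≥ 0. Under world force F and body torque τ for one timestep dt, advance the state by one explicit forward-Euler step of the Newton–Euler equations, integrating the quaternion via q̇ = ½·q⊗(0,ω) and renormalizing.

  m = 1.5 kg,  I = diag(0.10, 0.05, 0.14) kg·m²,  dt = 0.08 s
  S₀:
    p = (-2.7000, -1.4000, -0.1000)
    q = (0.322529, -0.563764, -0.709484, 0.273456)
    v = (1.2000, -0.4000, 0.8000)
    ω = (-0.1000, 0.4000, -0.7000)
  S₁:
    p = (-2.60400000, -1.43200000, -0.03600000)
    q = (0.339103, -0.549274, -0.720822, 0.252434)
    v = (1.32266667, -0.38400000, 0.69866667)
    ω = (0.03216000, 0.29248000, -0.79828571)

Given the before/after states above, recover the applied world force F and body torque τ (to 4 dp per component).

Δv = v₁−v₀ = (0.12266667, 0.01600000, -0.10133333)
F = m·Δv/dt = (2.3000, 0.3000, -1.9000)
rate change Δω = (0.13216000, -0.10752000, -0.09828571)
τ = I·(Δω/dt) + ω₀×(Iω₀) = (0.1400, -0.0700, -0.1700)

F = (2.3000, 0.3000, -1.9000)
τ = (0.1400, -0.0700, -0.1700)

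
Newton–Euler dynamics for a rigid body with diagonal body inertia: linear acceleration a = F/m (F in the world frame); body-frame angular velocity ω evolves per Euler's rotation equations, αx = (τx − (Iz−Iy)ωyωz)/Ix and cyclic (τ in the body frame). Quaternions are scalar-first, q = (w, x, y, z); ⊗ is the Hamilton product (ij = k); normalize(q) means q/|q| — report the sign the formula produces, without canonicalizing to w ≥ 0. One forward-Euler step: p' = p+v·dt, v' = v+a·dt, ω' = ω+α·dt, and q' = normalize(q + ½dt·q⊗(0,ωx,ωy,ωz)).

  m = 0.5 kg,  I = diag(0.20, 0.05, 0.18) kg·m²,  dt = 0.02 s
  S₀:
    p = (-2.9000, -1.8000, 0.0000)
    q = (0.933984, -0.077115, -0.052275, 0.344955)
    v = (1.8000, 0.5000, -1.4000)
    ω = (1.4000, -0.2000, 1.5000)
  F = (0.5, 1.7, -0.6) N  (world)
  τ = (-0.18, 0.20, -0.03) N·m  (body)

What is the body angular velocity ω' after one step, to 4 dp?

ω' = (1.3859, -0.1368, 1.4920)

angular accel α = (-0.7050, 3.1600, -0.4000)
new body rate ω' = (1.3859, -0.1368, 1.4920)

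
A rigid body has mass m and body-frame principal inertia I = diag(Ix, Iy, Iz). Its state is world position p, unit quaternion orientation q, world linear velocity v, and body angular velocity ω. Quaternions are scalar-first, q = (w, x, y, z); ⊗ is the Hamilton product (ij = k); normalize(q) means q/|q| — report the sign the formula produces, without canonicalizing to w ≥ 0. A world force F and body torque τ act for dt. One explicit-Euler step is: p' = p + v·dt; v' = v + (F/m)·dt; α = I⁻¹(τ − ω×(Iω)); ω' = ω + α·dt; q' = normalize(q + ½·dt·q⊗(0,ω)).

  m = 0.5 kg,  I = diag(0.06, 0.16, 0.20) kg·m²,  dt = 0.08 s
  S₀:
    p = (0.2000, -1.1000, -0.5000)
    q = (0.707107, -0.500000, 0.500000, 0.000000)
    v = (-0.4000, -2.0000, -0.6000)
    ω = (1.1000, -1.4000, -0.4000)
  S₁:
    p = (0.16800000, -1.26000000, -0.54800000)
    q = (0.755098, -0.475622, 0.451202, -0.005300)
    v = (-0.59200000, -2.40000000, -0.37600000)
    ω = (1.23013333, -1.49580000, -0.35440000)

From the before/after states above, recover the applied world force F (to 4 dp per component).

velocity change Δv = (-0.19200000, -0.40000000, 0.22400000)
applied force F = (-1.2000, -2.5000, 1.4000)

F = (-1.2000, -2.5000, 1.4000)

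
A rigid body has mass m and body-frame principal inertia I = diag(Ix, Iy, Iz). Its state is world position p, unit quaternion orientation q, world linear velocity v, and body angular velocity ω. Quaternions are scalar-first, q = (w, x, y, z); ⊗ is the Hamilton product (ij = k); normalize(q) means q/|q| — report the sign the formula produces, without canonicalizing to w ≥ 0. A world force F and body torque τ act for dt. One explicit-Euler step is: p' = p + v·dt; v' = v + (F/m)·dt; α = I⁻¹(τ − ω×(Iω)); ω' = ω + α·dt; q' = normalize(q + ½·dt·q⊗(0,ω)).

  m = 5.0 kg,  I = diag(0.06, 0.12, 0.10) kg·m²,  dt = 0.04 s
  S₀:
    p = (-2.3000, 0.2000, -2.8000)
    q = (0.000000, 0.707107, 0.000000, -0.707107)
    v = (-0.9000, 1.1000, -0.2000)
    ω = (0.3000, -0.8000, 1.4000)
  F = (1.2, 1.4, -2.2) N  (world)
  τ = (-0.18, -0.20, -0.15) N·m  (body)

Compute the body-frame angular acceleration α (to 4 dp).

gyro term ω×Iω = (0.0224, -0.0168, -0.0144)
α = I⁻¹(τ − ω×Iω) = (-3.3733, -1.5267, -1.3560)

α = (-3.3733, -1.5267, -1.3560)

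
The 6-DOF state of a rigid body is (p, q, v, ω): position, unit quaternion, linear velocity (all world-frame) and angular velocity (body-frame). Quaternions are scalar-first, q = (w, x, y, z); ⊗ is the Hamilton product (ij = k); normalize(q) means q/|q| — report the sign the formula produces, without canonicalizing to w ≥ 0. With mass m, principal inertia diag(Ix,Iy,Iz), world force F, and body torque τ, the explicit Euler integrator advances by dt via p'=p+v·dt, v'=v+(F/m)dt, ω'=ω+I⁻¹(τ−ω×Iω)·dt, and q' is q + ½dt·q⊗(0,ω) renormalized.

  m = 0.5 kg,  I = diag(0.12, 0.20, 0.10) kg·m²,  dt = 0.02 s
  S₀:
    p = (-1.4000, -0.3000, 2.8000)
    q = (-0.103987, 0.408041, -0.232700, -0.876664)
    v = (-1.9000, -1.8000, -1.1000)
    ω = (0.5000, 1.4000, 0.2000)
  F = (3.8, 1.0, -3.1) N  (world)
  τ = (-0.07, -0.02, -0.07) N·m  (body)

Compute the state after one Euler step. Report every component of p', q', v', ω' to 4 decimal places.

ω×(Iω) gyroscopic = (-0.0280, 0.0020, 0.0560)
angular accel α = (-0.3500, -0.1100, -1.2600)
ω' = ω + α·dt = (0.4930, 1.3978, 0.1748)
Hamilton product q⊗(0,ω) = (0.2970923, 1.1287961, -0.6655220, 0.6668100)
q' = normalize(q + ½dt·q⊗(0,ω)) = (-0.1010, 0.4193, -0.2393, -0.8699)
linear accel F/m = (7.6000, 2.0000, -6.2000)
p + v·dt = (-1.4380, -0.3360, 2.7780)
v + (F/m)dt = (-1.7480, -1.7600, -1.2240)

p' = (-1.4380, -0.3360, 2.7780)
q' = (-0.1010, 0.4193, -0.2393, -0.8699)
v' = (-1.7480, -1.7600, -1.2240)
ω' = (0.4930, 1.3978, 0.1748)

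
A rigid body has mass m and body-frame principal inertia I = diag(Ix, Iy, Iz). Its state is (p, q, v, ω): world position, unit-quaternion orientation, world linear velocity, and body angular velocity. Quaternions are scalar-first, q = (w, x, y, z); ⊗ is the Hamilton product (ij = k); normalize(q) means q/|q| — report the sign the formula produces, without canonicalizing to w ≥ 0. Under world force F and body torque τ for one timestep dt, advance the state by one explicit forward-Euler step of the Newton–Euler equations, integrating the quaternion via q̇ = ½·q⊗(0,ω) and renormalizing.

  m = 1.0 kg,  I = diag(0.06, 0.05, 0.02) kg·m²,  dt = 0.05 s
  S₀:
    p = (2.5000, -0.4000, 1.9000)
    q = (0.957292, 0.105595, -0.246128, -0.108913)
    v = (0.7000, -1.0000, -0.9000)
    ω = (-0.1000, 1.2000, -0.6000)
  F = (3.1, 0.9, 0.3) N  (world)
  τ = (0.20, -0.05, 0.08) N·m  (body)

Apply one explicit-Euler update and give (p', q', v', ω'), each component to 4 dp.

a = (3.1000, 0.9000, 0.3000)
new position p' = (2.5350, -0.4500, 1.8550)
v + (F/m)dt = (0.8550, -0.9550, -0.8850)
ω×(Iω) gyroscopic = (0.0216, 0.0024, 0.0012)
angular accel α = (2.9733, -1.0480, 3.9400)
ω' = ω + α·dt = (0.0487, 1.1476, -0.4030)
2q̇ = q⊗(0,ω) = (0.2405653, 0.1826432, 1.2229987, -0.4722740)
q + ½dt·q⊗(0,ω), renormalized = (0.9628, 0.1101, -0.2154, -0.1207)

p' = (2.5350, -0.4500, 1.8550)
q' = (0.9628, 0.1101, -0.2154, -0.1207)
v' = (0.8550, -0.9550, -0.8850)
ω' = (0.0487, 1.1476, -0.4030)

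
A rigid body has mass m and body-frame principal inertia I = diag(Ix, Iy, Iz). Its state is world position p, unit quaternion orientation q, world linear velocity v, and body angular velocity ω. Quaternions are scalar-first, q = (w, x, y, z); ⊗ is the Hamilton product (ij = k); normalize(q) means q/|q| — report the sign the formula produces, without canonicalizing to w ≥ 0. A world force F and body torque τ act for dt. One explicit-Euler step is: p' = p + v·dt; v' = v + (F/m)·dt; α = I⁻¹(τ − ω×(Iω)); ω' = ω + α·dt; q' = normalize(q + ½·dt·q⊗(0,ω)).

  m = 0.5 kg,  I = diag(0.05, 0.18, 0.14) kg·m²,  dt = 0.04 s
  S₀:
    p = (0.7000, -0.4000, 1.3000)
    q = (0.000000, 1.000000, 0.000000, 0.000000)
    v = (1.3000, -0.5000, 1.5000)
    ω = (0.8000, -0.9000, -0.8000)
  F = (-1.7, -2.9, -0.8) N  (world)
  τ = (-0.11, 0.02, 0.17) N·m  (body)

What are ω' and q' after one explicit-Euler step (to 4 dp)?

ω' = (0.7350, -0.9084, -0.7247)
q' = (-0.0160, 0.9996, 0.0160, -0.0180)

gyro term ω×Iω = (-0.0288, 0.0576, -0.0936)
angular accel α = (-1.6240, -0.2089, 1.8829)
ω + α·dt = (0.7350, -0.9084, -0.7247)
Hamilton product q⊗(0,ω) = (-0.8000000, 0.0000000, 0.8000000, -0.9000000)
q + ½dt·q⊗(0,ω), renormalized = (-0.0160, 0.9996, 0.0160, -0.0180)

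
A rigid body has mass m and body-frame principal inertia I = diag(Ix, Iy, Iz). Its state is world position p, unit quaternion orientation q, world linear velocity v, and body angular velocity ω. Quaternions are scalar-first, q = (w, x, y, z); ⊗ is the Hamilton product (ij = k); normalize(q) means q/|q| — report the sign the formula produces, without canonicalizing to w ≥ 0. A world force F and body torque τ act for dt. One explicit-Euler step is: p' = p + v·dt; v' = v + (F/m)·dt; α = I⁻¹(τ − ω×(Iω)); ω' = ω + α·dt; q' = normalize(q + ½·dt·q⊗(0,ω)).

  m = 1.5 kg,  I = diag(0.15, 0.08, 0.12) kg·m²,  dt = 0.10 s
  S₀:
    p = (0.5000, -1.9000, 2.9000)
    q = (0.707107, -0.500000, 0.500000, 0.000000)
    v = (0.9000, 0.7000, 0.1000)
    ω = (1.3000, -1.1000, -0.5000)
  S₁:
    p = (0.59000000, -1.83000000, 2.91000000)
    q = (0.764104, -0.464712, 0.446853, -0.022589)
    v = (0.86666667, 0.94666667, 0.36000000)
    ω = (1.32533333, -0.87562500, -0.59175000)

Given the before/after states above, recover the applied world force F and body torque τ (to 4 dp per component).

F = (-0.5000, 3.7000, 3.9000)
τ = (0.0600, 0.1600, -0.0100)

velocity change Δv = (-0.03333333, 0.24666667, 0.26000000)
m·(v₁−v₀)/dt = (-0.5000, 3.7000, 3.9000)
rate change Δω = (0.02533333, 0.22437500, -0.09175000)
gyro term ω₀×Iω₀ = (0.0220, -0.0195, 0.1001)
τ = I·(Δω/dt) + ω₀×(Iω₀) = (0.0600, 0.1600, -0.0100)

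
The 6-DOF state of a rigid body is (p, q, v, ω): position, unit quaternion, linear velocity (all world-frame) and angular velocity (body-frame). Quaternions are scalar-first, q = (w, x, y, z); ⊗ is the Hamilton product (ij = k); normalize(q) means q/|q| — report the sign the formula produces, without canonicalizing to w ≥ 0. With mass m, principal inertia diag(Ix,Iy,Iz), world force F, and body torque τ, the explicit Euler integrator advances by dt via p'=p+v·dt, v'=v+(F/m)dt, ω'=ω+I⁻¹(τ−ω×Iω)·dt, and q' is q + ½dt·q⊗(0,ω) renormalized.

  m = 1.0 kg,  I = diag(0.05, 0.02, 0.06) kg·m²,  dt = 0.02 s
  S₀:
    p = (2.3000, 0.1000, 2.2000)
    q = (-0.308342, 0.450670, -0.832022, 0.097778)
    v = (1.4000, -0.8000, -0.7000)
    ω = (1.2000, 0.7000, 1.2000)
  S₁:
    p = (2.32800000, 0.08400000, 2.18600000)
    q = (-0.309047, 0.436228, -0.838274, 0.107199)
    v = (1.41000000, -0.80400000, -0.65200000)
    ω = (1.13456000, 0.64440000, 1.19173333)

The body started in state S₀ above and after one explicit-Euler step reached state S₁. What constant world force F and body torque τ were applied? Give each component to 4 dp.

ω₁ − ω₀ = (-0.06544000, -0.05560000, -0.00826667)
applied torque τ = (-0.1300, -0.0700, -0.0500)
v₁ − v₀ = (0.01000000, -0.00400000, 0.04800000)
m·(v₁−v₀)/dt = (0.5000, -0.2000, 2.4000)

F = (0.5000, -0.2000, 2.4000)
τ = (-0.1300, -0.0700, -0.0500)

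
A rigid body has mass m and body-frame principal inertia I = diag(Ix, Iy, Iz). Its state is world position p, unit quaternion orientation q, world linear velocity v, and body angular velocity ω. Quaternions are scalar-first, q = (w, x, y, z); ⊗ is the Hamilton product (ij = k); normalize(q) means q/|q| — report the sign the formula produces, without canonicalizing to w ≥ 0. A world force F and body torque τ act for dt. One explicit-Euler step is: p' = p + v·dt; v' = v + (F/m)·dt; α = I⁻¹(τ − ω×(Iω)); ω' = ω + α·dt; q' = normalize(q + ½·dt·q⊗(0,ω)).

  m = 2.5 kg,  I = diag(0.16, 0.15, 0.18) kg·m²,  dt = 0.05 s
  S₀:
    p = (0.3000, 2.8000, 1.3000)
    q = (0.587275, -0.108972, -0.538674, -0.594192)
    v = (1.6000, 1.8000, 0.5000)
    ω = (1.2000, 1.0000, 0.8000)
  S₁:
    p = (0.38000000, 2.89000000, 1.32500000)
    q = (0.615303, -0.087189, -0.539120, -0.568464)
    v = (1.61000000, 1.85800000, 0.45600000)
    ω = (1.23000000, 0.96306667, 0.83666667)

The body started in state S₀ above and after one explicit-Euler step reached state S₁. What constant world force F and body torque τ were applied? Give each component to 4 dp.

F = (0.5000, 2.9000, -2.2000)
τ = (0.1200, -0.1300, 0.1200)

v₁ − v₀ = (0.01000000, 0.05800000, -0.04400000)
m·(v₁−v₀)/dt = (0.5000, 2.9000, -2.2000)
ω₁ − ω₀ = (0.03000000, -0.03693333, 0.03666667)
applied torque τ = (0.1200, -0.1300, 0.1200)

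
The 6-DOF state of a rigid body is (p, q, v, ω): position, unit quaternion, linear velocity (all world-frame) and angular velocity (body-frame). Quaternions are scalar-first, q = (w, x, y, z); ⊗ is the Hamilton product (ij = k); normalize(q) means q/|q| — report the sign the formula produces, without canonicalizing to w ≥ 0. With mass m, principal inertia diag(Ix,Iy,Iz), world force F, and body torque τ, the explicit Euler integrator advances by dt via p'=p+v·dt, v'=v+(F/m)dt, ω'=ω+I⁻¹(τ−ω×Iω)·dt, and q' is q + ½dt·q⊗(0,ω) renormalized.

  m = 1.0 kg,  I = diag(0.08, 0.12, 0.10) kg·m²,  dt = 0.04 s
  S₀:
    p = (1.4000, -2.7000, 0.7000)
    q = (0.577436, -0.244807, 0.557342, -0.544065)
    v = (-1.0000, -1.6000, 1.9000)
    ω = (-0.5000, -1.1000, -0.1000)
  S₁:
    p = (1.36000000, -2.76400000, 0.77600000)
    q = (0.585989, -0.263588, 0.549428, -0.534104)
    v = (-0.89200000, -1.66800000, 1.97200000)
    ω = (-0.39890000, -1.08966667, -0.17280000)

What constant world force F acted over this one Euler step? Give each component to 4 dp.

F = (2.7000, -1.7000, 1.8000)

velocity change Δv = (0.10800000, -0.06800000, 0.07200000)
applied force F = (2.7000, -1.7000, 1.8000)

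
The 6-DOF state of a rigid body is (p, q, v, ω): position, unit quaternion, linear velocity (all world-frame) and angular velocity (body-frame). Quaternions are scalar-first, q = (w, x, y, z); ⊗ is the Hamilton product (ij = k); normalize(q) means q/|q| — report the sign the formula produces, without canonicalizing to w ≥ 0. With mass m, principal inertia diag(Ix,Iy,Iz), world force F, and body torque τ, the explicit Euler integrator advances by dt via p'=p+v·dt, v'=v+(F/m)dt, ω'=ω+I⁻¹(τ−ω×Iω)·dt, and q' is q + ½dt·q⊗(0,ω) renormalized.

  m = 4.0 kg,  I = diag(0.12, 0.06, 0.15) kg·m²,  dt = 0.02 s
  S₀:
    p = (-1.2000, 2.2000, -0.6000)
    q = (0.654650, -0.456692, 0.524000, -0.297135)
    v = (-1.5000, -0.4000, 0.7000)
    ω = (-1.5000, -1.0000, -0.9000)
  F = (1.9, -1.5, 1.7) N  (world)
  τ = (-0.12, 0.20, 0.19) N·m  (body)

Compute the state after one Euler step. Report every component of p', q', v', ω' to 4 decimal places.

precession coupling ω×(Iω) = (0.0810, -0.0405, -0.0900)
α = I⁻¹(τ − ω×Iω) = (-1.6750, 4.0083, 1.8667)
ω' = ω + α·dt = (-1.5335, -0.9198, -0.8627)
Hamilton product q⊗(0,ω) = (-0.4284595, -1.7507100, -0.6199703, 0.6535070)
q + ½dt·q⊗(0,ω), renormalized = (0.6502, -0.4741, 0.5177, -0.2905)
a = (0.4750, -0.3750, 0.4250)
new position p' = (-1.2300, 2.1920, -0.5860)
v + (F/m)dt = (-1.4905, -0.4075, 0.7085)

p' = (-1.2300, 2.1920, -0.5860)
q' = (0.6502, -0.4741, 0.5177, -0.2905)
v' = (-1.4905, -0.4075, 0.7085)
ω' = (-1.5335, -0.9198, -0.8627)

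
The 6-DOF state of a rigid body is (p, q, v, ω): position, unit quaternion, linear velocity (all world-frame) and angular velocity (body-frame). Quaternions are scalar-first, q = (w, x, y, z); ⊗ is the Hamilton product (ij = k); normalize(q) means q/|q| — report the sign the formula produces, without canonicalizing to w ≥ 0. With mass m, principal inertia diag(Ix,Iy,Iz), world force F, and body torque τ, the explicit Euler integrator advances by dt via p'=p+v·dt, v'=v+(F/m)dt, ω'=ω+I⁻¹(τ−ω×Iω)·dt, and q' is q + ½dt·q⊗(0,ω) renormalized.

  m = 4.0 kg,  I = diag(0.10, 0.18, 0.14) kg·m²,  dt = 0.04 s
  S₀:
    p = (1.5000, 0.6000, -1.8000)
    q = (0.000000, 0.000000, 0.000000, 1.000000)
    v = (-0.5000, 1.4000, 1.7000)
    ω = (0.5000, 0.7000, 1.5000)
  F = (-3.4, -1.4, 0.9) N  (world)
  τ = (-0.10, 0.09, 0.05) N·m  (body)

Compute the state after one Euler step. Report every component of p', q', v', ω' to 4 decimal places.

precession coupling ω×(Iω) = (-0.0420, -0.0300, 0.0280)
α = I⁻¹(τ − ω×Iω) = (-0.5800, 0.6667, 0.1571)
ω + α·dt = (0.4768, 0.7267, 1.5063)
2q̇ = q⊗(0,ω) = (-1.5000000, -0.7000000, 0.5000000, 0.0000000)
q' = normalize(q + ½dt·q⊗(0,ω)) = (-0.0300, -0.0140, 0.0100, 0.9994)
new position p' = (1.4800, 0.6560, -1.7320)
v' = v + a·dt = (-0.5340, 1.3860, 1.7090)

p' = (1.4800, 0.6560, -1.7320)
q' = (-0.0300, -0.0140, 0.0100, 0.9994)
v' = (-0.5340, 1.3860, 1.7090)
ω' = (0.4768, 0.7267, 1.5063)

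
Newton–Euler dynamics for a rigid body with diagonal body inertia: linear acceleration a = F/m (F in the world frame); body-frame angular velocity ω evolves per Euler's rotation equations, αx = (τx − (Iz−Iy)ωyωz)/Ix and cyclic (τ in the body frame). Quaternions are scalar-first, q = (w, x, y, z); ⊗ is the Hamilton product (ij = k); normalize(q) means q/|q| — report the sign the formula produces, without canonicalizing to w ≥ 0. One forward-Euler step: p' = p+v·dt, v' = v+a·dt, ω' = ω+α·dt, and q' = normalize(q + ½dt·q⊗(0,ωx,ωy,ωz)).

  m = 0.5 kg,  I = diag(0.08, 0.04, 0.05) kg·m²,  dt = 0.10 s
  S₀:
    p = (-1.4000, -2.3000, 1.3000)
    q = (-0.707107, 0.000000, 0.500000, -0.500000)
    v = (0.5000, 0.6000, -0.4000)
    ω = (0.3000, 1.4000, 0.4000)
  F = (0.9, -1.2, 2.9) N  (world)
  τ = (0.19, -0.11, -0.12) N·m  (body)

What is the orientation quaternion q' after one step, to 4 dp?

q' = (-0.7301, 0.0343, 0.4418, -0.5202)

q⊗(0,ω) = (-0.5000000, 0.6878679, -1.1399498, -0.4328428)
updated quaternion q' = (-0.7301, 0.0343, 0.4418, -0.5202)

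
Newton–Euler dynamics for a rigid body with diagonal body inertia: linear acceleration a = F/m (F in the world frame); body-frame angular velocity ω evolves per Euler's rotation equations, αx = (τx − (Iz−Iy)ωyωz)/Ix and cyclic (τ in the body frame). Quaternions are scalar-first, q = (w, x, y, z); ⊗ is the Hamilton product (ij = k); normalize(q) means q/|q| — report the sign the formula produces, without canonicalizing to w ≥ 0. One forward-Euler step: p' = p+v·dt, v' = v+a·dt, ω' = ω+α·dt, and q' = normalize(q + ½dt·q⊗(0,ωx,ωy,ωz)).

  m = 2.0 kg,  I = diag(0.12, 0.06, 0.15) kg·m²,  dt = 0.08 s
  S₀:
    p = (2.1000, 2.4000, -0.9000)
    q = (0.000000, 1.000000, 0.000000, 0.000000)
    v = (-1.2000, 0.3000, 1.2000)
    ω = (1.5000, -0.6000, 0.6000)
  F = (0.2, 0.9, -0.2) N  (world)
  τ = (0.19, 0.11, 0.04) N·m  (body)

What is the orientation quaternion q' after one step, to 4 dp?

q' = (-0.0599, 0.9976, -0.0239, -0.0239)

2q̇ = q⊗(0,ω) = (-1.5000000, 0.0000000, -0.6000000, -0.6000000)
q' = normalize(q + ½dt·q⊗(0,ω)) = (-0.0599, 0.9976, -0.0239, -0.0239)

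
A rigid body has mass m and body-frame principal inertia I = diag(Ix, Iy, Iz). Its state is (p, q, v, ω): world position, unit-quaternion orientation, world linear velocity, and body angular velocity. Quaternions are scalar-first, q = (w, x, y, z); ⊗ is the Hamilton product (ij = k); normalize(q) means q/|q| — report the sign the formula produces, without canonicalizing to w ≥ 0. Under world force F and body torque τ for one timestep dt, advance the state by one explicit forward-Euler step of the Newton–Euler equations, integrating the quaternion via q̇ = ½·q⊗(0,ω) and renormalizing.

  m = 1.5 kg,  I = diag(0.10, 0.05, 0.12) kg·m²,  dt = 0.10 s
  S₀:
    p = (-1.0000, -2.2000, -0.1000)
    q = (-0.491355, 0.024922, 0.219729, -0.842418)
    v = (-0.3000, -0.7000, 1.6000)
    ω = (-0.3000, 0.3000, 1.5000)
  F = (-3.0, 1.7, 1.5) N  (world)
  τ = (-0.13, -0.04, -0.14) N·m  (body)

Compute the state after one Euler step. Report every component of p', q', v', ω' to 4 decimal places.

gyro term ω×Iω = (0.0315, 0.0090, 0.0045)
angular accel α = (-1.6150, -0.9800, -1.2042)
new body rate ω' = (-0.4615, 0.2020, 1.3796)
q⊗(0,ω) = (1.2051849, 0.7297254, 0.0679359, -0.6636372)
q' = normalize(q + ½dt·q⊗(0,ω)) = (-0.4298, 0.0612, 0.2225, -0.8730)
linear accel F/m = (-2.0000, 1.1333, 1.0000)
p' = p + v·dt = (-1.0300, -2.2700, 0.0600)
v + (F/m)dt = (-0.5000, -0.5867, 1.7000)

p' = (-1.0300, -2.2700, 0.0600)
q' = (-0.4298, 0.0612, 0.2225, -0.8730)
v' = (-0.5000, -0.5867, 1.7000)
ω' = (-0.4615, 0.2020, 1.3796)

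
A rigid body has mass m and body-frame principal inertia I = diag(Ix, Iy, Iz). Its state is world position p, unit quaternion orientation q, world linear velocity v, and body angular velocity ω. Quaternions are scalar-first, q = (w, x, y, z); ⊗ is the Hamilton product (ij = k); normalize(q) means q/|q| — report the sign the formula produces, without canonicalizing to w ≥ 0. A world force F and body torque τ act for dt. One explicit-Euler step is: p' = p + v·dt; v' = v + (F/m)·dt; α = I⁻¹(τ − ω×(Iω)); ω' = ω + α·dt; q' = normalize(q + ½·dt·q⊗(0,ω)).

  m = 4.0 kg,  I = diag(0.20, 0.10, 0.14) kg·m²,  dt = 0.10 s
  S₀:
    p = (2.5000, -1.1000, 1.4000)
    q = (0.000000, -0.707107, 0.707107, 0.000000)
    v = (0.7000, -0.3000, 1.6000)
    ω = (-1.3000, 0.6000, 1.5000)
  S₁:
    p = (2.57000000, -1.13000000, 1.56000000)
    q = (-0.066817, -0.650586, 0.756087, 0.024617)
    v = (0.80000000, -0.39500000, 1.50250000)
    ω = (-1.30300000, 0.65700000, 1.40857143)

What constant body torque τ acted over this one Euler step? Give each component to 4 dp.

τ = (0.0300, -0.0600, -0.0500)

ω₁ − ω₀ = (-0.00300000, 0.05700000, -0.09142857)
τ = I·(Δω/dt) + ω₀×(Iω₀) = (0.0300, -0.0600, -0.0500)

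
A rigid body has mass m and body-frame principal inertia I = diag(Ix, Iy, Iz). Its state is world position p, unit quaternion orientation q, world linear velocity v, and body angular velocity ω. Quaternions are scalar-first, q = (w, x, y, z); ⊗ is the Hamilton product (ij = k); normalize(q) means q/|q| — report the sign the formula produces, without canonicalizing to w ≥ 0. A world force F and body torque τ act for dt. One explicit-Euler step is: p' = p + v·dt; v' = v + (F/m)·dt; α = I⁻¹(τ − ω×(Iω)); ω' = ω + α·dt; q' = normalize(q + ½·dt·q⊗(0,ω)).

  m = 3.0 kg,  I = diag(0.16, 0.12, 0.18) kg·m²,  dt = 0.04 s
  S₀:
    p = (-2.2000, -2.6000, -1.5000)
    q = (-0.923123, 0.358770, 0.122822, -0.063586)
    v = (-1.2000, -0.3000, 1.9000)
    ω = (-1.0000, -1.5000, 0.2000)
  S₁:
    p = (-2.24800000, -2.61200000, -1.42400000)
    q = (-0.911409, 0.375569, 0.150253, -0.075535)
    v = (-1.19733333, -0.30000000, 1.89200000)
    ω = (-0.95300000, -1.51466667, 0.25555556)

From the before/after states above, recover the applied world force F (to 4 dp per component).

F = (0.2000, 0.0000, -0.6000)

velocity change Δv = (0.00266667, 0.00000000, -0.00800000)
m·(v₁−v₀)/dt = (0.2000, 0.0000, -0.6000)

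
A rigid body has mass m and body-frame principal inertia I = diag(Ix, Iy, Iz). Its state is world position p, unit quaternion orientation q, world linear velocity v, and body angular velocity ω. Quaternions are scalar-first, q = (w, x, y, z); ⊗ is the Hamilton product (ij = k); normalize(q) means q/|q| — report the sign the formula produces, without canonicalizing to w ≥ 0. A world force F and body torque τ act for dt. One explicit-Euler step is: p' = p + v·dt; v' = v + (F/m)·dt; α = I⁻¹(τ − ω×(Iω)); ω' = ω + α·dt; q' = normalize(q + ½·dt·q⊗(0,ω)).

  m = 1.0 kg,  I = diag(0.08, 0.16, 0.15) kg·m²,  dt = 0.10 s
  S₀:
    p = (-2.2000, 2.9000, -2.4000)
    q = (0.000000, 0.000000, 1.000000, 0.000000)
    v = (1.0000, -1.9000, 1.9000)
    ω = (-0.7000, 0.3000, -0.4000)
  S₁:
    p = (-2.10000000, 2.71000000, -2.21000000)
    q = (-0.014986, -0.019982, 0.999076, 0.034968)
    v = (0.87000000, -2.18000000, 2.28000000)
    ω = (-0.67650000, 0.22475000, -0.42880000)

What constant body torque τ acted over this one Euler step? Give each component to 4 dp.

rate change Δω = (0.02350000, -0.07525000, -0.02880000)
ω₀×(Iω₀) = (0.0012, -0.0196, -0.0168)
I·α + gyro = (0.0200, -0.1400, -0.0600)

τ = (0.0200, -0.1400, -0.0600)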